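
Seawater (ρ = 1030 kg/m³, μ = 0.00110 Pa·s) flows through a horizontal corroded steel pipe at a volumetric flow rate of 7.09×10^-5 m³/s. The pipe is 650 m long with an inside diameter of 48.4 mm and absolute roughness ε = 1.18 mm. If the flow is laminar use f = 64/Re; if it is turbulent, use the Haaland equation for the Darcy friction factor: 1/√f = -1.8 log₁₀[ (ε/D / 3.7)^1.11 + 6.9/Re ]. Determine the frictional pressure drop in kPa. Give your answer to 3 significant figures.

ΔP ≈ 0.376 kPa

Cross-sectional area A = πD²/4 = π(0.0484)²/4 = 0.00184 m²; mean velocity V = Q/A = 7.09e-05/0.00184 = 0.03854 m/s.
Reynolds number Re = ρVD/μ = 1030 · 0.03854 · 0.0484 / 0.0011 = 1746.
Re < 2300 → laminar flow, so f = 64/Re = 64/1746 = 0.03665 (the turbulent correlation is not needed).
Darcy-Weisbach: ΔP = f(L/D)(ρV²/2) = 0.03665·(650/0.0484)·(1030·0.03854²/2) = 0.03665·1.343e+04·0.7648 = 376.4 Pa.
ΔP = 376.4 Pa = 0.376 kPa.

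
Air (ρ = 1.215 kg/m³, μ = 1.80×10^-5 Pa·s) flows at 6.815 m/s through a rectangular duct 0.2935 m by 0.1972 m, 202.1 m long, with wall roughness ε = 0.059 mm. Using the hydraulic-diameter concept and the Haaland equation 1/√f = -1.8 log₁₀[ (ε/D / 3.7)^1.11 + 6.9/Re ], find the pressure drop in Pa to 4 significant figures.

ΔP ≈ 452.6 Pa

Hydraulic diameter D_h = 4A/P = 4·(0.2935·0.1972)/(2·(0.2935+0.1972)) = 0.2315/0.9814 = 0.2359 m.
Re = ρVD_h/μ = 1.215·6.815·0.2359/1.8e-05 = 1.085e+05.
ε/D_h = 5.9e-05/0.2359 = 0.00025; Haaland gives 1/√f = -1.8 log₁₀[2.35e-05+6.36e-05] = 7.308, so f = 0.01872.
ΔP = f(L/D_h)(ρV²/2) = 0.01872·202.1/0.2359·28.21 = 452.6 Pa.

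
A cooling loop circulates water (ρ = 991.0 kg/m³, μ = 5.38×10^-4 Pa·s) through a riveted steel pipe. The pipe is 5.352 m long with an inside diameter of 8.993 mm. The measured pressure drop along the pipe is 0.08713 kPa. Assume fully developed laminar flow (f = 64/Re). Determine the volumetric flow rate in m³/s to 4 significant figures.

For laminar flow, f = 64/Re with Re = ρVD/μ, so Darcy-Weisbach reduces to ΔP = 32μLV/D². Solving for V: V = ΔP·D²/(32μL) = 87.13·(0.008993)²/(32·0.000538·5.352) = 0.07648 m/s.
Check: Re = ρVD/μ = 991·0.07648·0.008993/0.000538 = 1267 < 2300, so the laminar assumption holds.
Q = V·A = 0.07648·(π/4·0.008993²) = 4.858e-06 m³/s = 4.858×10^-6 m³/s.

Q ≈ 4.858×10^-6 m³/s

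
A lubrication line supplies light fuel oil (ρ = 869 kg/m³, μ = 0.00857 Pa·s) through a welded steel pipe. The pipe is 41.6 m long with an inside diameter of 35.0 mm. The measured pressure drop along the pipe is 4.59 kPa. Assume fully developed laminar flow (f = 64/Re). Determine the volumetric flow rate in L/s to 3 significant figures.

Q ≈ 0.474 L/s

For laminar flow, f = 64/Re with Re = ρVD/μ, so Darcy-Weisbach reduces to ΔP = 32μLV/D². Solving for V: V = ΔP·D²/(32μL) = 4590·(0.035)²/(32·0.00857·41.6) = 0.4929 m/s.
Check: Re = ρVD/μ = 869·0.4929·0.035/0.00857 = 1749 < 2300, so the laminar assumption holds.
Q = V·A = 0.4929·(π/4·0.035²) = 0.0004742 m³/s = 0.474 L/s.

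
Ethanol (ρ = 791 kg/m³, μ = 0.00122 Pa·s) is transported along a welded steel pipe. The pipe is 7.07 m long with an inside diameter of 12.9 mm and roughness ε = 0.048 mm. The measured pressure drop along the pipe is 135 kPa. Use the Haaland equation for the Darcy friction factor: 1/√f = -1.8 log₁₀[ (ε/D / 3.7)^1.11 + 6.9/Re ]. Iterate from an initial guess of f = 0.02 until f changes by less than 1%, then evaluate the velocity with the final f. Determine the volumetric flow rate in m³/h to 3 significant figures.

Rearranging Darcy-Weisbach: V = √(2·ΔP·D/(f·L·ρ)). With ε/D = 4.8e-05/0.0129 = 0.00372, iterate starting from f = 0.02:
  f = 0.02 → V = √(2·1.35e+05·0.0129/(0.02·7.07·791)) = 5.58 m/s; Re = ρVD/μ = 4.667e+04; f → 0.02998
  f = 0.02998 → V = 4.558 m/s; Re = 3.812e+04; f → 0.03041
  f = 0.03041 → V = 4.526 m/s; Re = 3.785e+04; f → 0.03042
Converged (Δf/f < 1%). With the final f = 0.03042: V = √(2·1.35e+05·0.0129/(0.03042·7.07·791)) = 4.525 m/s.
Q = V·A = 4.525·(π/4·0.0129²) = 0.0005914 m³/s = 2.13 m³/h.

Q ≈ 2.13 m³/h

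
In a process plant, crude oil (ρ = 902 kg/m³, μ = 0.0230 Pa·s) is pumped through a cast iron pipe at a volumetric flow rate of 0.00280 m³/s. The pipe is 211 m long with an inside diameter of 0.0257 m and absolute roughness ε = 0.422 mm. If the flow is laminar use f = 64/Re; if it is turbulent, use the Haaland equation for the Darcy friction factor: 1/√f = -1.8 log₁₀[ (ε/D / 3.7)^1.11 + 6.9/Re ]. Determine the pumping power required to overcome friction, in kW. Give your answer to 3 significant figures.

P ≈ 15.8 kW

Cross-sectional area A = πD²/4 = π(0.0257)²/4 = 0.0005187 m²; mean velocity V = Q/A = 0.0028/0.0005187 = 5.398 m/s.
Reynolds number Re = ρVD/μ = 902 · 5.398 · 0.0257 / 0.023 = 5440.
Re > 4000 → turbulent. Relative roughness ε/D = 0.000422/0.0257 = 0.0164. Haaland: 1/√f = -1.8 log₁₀[(0.0164/3.7)^1.11 + 6.9/5440] = -1.8 log₁₀[0.00245 + 0.00127] = 4.374, so f = 0.05226.
Darcy-Weisbach: ΔP = f(L/D)(ρV²/2) = 0.05226·(211/0.0257)·(902·5.398²/2) = 0.05226·8210·1.314e+04 = 5.638e+06 Pa.
Pumping power P = QΔP = 0.0028·5.638e+06 = 15790 W = 15.8 kW.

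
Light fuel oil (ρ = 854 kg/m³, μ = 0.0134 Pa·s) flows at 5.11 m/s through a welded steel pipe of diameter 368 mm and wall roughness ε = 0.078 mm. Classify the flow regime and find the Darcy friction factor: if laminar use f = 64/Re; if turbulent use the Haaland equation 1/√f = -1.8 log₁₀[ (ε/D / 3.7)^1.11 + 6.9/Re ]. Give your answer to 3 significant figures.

f ≈ 0.0182

Re = ρVD/μ = 854·5.11·0.368/0.0134 = 1.198e+05.
Re > 4000 → turbulent. ε/D = 7.8e-05/0.368 = 0.000212; Haaland: 1/√f = -1.8 log₁₀[1.96e-05 + 5.76e-05] = 7.403, so f = 0.01825.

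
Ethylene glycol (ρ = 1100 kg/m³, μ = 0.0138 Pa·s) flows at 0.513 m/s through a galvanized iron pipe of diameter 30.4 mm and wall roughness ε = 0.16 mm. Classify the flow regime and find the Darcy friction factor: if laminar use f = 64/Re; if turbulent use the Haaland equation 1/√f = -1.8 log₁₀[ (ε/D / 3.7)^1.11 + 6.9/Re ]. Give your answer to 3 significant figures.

f ≈ 0.0515

Re = ρVD/μ = 1100·0.513·0.0304/0.0138 = 1243.
Re < 2300 → laminar, so f = 64/Re = 0.05148 (roughness is irrelevant in laminar flow).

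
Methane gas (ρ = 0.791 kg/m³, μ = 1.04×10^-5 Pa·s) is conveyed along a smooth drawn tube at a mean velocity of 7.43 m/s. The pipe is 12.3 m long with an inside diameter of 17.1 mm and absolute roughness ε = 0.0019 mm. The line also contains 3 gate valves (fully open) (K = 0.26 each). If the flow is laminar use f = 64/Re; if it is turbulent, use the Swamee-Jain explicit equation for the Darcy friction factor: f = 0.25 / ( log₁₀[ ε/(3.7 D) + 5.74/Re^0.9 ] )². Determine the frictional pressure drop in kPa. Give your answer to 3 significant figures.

Reynolds number Re = ρVD/μ = 0.791 · 7.43 · 0.0171 / 1.04e-05 = 9663.
Re > 4000 → turbulent. Relative roughness ε/D = 1.9e-06/0.0171 = 0.000111. Swamee-Jain: f = 0.25/(log₁₀[0.000111/3.7 + 5.74/9663^0.9])² = 0.25/(log₁₀[3e-05 + 0.00149])² = 0.25/(-2.819)² = 0.03146.
Total minor-loss coefficient ΣK = 3·0.26 = 0.78.
ΔP = [f·L/D + ΣK]·(ρV²/2) = [0.03146·12.3/0.0171 + 0.78]·(0.791·7.43²/2) = [22.63 + 0.78]·21.83 = 511.1 Pa.
ΔP = 511.1 Pa = 0.511 kPa.

ΔP ≈ 0.511 kPa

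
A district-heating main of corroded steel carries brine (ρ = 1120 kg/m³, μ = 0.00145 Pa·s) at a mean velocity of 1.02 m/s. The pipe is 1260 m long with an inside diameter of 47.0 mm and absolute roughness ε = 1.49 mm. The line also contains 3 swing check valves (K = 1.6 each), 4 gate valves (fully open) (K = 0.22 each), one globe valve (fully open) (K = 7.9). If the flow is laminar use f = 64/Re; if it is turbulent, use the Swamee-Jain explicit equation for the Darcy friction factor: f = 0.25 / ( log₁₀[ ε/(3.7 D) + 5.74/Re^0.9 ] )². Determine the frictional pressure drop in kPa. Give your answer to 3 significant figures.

Reynolds number Re = ρVD/μ = 1120 · 1.02 · 0.047 / 0.00145 = 3.703e+04.
Re > 4000 → turbulent. Relative roughness ε/D = 0.00149/0.047 = 0.0317. Swamee-Jain: f = 0.25/(log₁₀[0.0317/3.7 + 5.74/3.703e+04^0.9])² = 0.25/(log₁₀[0.00857 + 0.000444])² = 0.25/(-2.045)² = 0.05977.
Total minor-loss coefficient ΣK = 3·1.6 + 4·0.22 + 1·7.9 = 13.6.
ΔP = [f·L/D + ΣK]·(ρV²/2) = [0.05977·1260/0.047 + 13.6]·(1120·1.02²/2) = [1602 + 13.6]·582.6 = 9.415e+05 Pa.
ΔP = 9.415e+05 Pa = 941 kPa.

ΔP ≈ 941 kPa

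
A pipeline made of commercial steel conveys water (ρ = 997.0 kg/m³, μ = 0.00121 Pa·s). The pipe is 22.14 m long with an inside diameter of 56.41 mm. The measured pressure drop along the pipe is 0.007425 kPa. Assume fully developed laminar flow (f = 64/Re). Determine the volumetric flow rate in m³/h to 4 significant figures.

Q ≈ 0.2480 m³/h

For laminar flow, f = 64/Re with Re = ρVD/μ, so Darcy-Weisbach reduces to ΔP = 32μLV/D². Solving for V: V = ΔP·D²/(32μL) = 7.425·(0.05641)²/(32·0.00121·22.14) = 0.02756 m/s.
Check: Re = ρVD/μ = 997·0.02756·0.05641/0.00121 = 1281 < 2300, so the laminar assumption holds.
Q = V·A = 0.02756·(π/4·0.05641²) = 6.888e-05 m³/s = 0.2480 m³/h.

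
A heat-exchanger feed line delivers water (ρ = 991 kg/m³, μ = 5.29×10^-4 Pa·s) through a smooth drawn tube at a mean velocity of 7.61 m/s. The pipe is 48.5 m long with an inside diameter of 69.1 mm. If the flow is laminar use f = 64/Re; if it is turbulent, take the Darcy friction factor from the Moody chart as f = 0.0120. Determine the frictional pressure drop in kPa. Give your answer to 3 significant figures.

ΔP ≈ 242 kPa

Reynolds number Re = ρVD/μ = 991 · 7.61 · 0.0691 / 0.000529 = 9.851e+05.
Re > 4000 → turbulent; use the Moody-chart value f = 0.0120.
Darcy-Weisbach: ΔP = f(L/D)(ρV²/2) = 0.012·(48.5/0.0691)·(991·7.61²/2) = 0.012·701.9·2.87e+04 = 2.417e+05 Pa.
ΔP = 2.417e+05 Pa = 242 kPa.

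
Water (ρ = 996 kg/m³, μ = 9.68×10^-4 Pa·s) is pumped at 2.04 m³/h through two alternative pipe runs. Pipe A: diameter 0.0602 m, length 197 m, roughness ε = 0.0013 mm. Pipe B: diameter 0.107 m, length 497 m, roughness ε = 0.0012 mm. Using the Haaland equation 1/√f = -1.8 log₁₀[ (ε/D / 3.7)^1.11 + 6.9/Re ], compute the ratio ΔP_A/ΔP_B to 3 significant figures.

Pipe A: V = Q/A = 0.0005667/0.002846 = 0.1991 m/s; Re = 1.233e+04; ε/D = 2.16e-05; Haaland → f = 0.0292; ΔP_A = f(L/D)(ρV²/2) = 1886 Pa.
Pipe B: V = Q/A = 0.0005667/0.008992 = 0.06302 m/s; Re = 6938; ε/D = 1.12e-05; Haaland → f = 0.03425; ΔP_B = f(L/D)(ρV²/2) = 314.6 Pa.
ΔP_A/ΔP_B = 1886/314.6 = 6.00.

ΔP_A/ΔP_B ≈ 6.00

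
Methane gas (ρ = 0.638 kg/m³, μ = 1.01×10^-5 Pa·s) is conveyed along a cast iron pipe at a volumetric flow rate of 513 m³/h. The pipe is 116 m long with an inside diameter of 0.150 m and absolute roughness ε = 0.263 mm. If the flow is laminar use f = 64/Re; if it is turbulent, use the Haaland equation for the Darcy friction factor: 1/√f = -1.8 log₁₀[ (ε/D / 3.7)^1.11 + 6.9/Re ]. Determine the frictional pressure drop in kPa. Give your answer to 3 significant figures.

Q = 513 m³/h = 513/3600 = 0.1425 m³/s.
Cross-sectional area A = πD²/4 = π(0.15)²/4 = 0.01767 m²; mean velocity V = Q/A = 0.1425/0.01767 = 8.064 m/s.
Reynolds number Re = ρVD/μ = 0.638 · 8.064 · 0.15 / 1.01e-05 = 7.641e+04.
Re > 4000 → turbulent. Relative roughness ε/D = 0.000263/0.15 = 0.00175. Haaland: 1/√f = -1.8 log₁₀[(0.00175/3.7)^1.11 + 6.9/7.641e+04] = -1.8 log₁₀[0.000204 + 9.03e-05] = 6.356, so f = 0.02476.
Darcy-Weisbach: ΔP = f(L/D)(ρV²/2) = 0.02476·(116/0.15)·(0.638·8.064²/2) = 0.02476·773.3·20.74 = 397.1 Pa.
ΔP = 397.1 Pa = 0.397 kPa.

ΔP ≈ 0.397 kPa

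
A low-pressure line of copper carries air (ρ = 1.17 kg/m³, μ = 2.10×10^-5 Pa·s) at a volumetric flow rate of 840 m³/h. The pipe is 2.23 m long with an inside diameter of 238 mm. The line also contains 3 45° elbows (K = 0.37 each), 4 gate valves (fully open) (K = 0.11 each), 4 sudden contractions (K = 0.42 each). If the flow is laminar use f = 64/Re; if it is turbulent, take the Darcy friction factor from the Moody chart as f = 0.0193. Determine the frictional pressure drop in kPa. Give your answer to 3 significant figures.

Q = 840 m³/h = 840/3600 = 0.2333 m³/s.
Cross-sectional area A = πD²/4 = π(0.238)²/4 = 0.04449 m²; mean velocity V = Q/A = 0.2333/0.04449 = 5.245 m/s.
Reynolds number Re = ρVD/μ = 1.17 · 5.245 · 0.238 / 2.1e-05 = 6.955e+04.
Re > 4000 → turbulent; use the Moody-chart value f = 0.0193.
Total minor-loss coefficient ΣK = 3·0.37 + 4·0.11 + 4·0.42 = 3.23.
ΔP = [f·L/D + ΣK]·(ρV²/2) = [0.0193·2.23/0.238 + 3.23]·(1.17·5.245²/2) = [0.1808 + 3.23]·16.09 = 54.89 Pa.
ΔP = 54.89 Pa = 0.0549 kPa.

ΔP ≈ 0.0549 kPa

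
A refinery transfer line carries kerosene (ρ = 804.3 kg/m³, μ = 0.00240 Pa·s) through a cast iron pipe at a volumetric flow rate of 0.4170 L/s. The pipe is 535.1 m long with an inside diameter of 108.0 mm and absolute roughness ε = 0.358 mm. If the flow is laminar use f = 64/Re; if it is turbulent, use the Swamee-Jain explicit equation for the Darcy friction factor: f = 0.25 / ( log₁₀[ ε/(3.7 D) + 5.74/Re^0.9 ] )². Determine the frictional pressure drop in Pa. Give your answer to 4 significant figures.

Q = 0.4170 L/s = 0.4170/1000 = 0.000417 m³/s.
Cross-sectional area A = πD²/4 = π(0.108)²/4 = 0.009161 m²; mean velocity V = Q/A = 0.000417/0.009161 = 0.04552 m/s.
Reynolds number Re = ρVD/μ = 804.3 · 0.04552 · 0.108 / 0.0024 = 1648.
Re < 2300 → laminar flow, so f = 64/Re = 64/1648 = 0.03885 (the turbulent correlation is not needed).
Darcy-Weisbach: ΔP = f(L/D)(ρV²/2) = 0.03885·(535.1/0.108)·(804.3·0.04552²/2) = 0.03885·4955·0.8333 = 160.4 Pa.

ΔP ≈ 160.4 Pa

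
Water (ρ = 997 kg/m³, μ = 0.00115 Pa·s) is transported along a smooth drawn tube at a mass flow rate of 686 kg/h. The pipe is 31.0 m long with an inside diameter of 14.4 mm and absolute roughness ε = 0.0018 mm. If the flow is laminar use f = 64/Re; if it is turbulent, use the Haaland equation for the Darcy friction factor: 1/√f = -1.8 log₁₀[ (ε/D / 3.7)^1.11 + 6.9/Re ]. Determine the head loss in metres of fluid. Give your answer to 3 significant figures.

h_f ≈ 4.24 m

ṁ = 686 kg/h = 686/3600 = 0.1906 kg/s.
A = πD²/4 = π(0.0144)²/4 = 0.0001629 m²; mean velocity V = ṁ/(ρA) = 0.1906/(997 · 0.0001629) = 1.174 m/s.
Reynolds number Re = ρVD/μ = 997 · 1.174 · 0.0144 / 0.00115 = 1.465e+04.
Re > 4000 → turbulent. Relative roughness ε/D = 1.8e-06/0.0144 = 0.000125. Haaland: 1/√f = -1.8 log₁₀[(0.000125/3.7)^1.11 + 6.9/1.465e+04] = -1.8 log₁₀[1.09e-05 + 0.000471] = 5.971, so f = 0.02805.
Darcy-Weisbach: ΔP = f(L/D)(ρV²/2) = 0.02805·(31/0.0144)·(997·1.174²/2) = 0.02805·2153·686.6 = 4.146e+04 Pa.
Head loss h_f = ΔP/(ρg) = 4.146e+04/(997·9.81) = 4.24 m.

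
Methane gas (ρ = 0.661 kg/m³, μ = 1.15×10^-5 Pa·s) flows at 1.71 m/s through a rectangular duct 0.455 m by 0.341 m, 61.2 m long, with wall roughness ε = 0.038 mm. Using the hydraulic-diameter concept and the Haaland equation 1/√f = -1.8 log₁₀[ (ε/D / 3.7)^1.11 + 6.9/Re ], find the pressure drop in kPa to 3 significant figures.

ΔP ≈ 0.00337 kPa

Hydraulic diameter D_h = 4A/P = 4·(0.455·0.341)/(2·(0.455+0.341)) = 0.6206/1.592 = 0.3898 m.
Re = ρVD_h/μ = 0.661·1.71·0.3898/1.15e-05 = 3.832e+04.
ε/D_h = 3.8e-05/0.3898 = 9.75e-05; Haaland gives 1/√f = -1.8 log₁₀[8.26e-06+0.00018] = 6.705, so f = 0.02224.
ΔP = f(L/D_h)(ρV²/2) = 0.02224·61.2/0.3898·0.9664 = 3.375 Pa.
ΔP = 0.00337 kPa.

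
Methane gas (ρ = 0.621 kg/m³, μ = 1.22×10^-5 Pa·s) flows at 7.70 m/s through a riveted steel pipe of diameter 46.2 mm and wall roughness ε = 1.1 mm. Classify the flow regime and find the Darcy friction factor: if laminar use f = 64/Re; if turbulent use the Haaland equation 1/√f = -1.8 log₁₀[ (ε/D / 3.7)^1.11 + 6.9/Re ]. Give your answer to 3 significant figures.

Re = ρVD/μ = 0.621·7.7·0.0462/1.22e-05 = 1.811e+04.
Re > 4000 → turbulent. ε/D = 0.0011/0.0462 = 0.0238; Haaland: 1/√f = -1.8 log₁₀[0.00369 + 0.000381] = 4.302, so f = 0.05404.

f ≈ 0.0540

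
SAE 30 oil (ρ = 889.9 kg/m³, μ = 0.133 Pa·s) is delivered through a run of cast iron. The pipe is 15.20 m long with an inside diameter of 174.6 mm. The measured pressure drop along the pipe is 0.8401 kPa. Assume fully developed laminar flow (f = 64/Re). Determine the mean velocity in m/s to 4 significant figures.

For laminar flow, f = 64/Re with Re = ρVD/μ, so Darcy-Weisbach reduces to ΔP = 32μLV/D². Solving for V: V = ΔP·D²/(32μL) = 840.1·(0.1746)²/(32·0.133·15.2) = 0.3959 m/s.
Check: Re = ρVD/μ = 889.9·0.3959·0.1746/0.133 = 462.5 < 2300, so the laminar assumption holds.

V ≈ 0.3959 m/s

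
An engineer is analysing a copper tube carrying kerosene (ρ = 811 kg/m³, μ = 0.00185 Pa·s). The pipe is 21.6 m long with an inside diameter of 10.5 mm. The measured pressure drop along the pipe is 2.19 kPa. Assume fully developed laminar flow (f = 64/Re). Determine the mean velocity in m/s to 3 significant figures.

For laminar flow, f = 64/Re with Re = ρVD/μ, so Darcy-Weisbach reduces to ΔP = 32μLV/D². Solving for V: V = ΔP·D²/(32μL) = 2190·(0.0105)²/(32·0.00185·21.6) = 0.1888 m/s.
Check: Re = ρVD/μ = 811·0.1888·0.0105/0.00185 = 869.1 < 2300, so the laminar assumption holds.

V ≈ 0.189 m/s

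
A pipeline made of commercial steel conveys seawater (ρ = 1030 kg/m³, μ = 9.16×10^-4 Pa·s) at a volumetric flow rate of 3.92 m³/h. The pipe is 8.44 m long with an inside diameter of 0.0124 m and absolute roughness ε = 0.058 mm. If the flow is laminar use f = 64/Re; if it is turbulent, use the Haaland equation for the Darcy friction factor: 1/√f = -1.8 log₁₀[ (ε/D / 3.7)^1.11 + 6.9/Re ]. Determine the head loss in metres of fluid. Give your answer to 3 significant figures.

Q = 3.92 m³/h = 3.92/3600 = 0.001089 m³/s.
Cross-sectional area A = πD²/4 = π(0.0124)²/4 = 0.0001208 m²; mean velocity V = Q/A = 0.001089/0.0001208 = 9.017 m/s.
Reynolds number Re = ρVD/μ = 1030 · 9.017 · 0.0124 / 0.000916 = 1.257e+05.
Re > 4000 → turbulent. Relative roughness ε/D = 5.8e-05/0.0124 = 0.00468. Haaland: 1/√f = -1.8 log₁₀[(0.00468/3.7)^1.11 + 6.9/1.257e+05] = -1.8 log₁₀[0.000607 + 5.49e-05] = 5.723, so f = 0.03053.
Darcy-Weisbach: ΔP = f(L/D)(ρV²/2) = 0.03053·(8.44/0.0124)·(1030·9.017²/2) = 0.03053·680.6·4.187e+04 = 8.702e+05 Pa.
Head loss h_f = ΔP/(ρg) = 8.702e+05/(1030·9.81) = 86.1 m.

h_f ≈ 86.1 m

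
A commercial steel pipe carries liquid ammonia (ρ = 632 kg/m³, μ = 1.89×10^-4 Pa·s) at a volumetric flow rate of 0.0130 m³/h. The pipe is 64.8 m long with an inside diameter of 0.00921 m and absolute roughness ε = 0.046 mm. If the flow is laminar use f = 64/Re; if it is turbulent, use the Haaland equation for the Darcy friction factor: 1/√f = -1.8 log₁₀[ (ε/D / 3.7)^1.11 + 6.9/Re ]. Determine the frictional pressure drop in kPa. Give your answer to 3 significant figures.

ΔP ≈ 0.250 kPa

Q = 0.0130 m³/h = 0.0130/3600 = 3.611e-06 m³/s.
Cross-sectional area A = πD²/4 = π(0.00921)²/4 = 6.662e-05 m²; mean velocity V = Q/A = 3.611e-06/6.662e-05 = 0.0542 m/s.
Reynolds number Re = ρVD/μ = 632 · 0.0542 · 0.00921 / 0.000189 = 1669.
Re < 2300 → laminar flow, so f = 64/Re = 64/1669 = 0.03834 (the turbulent correlation is not needed).
Darcy-Weisbach: ΔP = f(L/D)(ρV²/2) = 0.03834·(64.8/0.00921)·(632·0.0542²/2) = 0.03834·7036·0.9284 = 250.4 Pa.
ΔP = 250.4 Pa = 0.250 kPa.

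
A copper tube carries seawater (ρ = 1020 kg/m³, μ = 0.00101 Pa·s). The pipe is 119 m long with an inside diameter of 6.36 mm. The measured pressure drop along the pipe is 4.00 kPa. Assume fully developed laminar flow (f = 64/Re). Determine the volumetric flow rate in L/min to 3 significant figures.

For laminar flow, f = 64/Re with Re = ρVD/μ, so Darcy-Weisbach reduces to ΔP = 32μLV/D². Solving for V: V = ΔP·D²/(32μL) = 4000·(0.00636)²/(32·0.00101·119) = 0.04207 m/s.
Check: Re = ρVD/μ = 1020·0.04207·0.00636/0.00101 = 270.2 < 2300, so the laminar assumption holds.
Q = V·A = 0.04207·(π/4·0.00636²) = 1.336e-06 m³/s = 0.0802 L/min.

Q ≈ 0.0802 L/min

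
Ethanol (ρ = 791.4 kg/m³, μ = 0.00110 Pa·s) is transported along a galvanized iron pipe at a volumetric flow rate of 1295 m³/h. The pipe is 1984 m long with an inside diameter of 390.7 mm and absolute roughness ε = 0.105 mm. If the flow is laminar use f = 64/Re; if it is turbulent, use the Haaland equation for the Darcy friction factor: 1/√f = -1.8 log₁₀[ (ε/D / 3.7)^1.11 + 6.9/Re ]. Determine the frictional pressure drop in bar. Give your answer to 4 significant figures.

ΔP ≈ 2.790 bar

Q = 1295 m³/h = 1295/3600 = 0.3597 m³/s.
Cross-sectional area A = πD²/4 = π(0.3907)²/4 = 0.1199 m²; mean velocity V = Q/A = 0.3597/0.1199 = 3 m/s.
Reynolds number Re = ρVD/μ = 791.4 · 3 · 0.3907 / 0.0011 = 8.434e+05.
Re > 4000 → turbulent. Relative roughness ε/D = 0.000105/0.3907 = 0.000269. Haaland: 1/√f = -1.8 log₁₀[(0.000269/3.7)^1.11 + 6.9/8.434e+05] = -1.8 log₁₀[2.55e-05 + 8.18e-06] = 8.052, so f = 0.01543.
Darcy-Weisbach: ΔP = f(L/D)(ρV²/2) = 0.01543·(1984/0.3907)·(791.4·3²/2) = 0.01543·5078·3562 = 2.79e+05 Pa.
ΔP = 2.79e+05 Pa = 2.790 bar.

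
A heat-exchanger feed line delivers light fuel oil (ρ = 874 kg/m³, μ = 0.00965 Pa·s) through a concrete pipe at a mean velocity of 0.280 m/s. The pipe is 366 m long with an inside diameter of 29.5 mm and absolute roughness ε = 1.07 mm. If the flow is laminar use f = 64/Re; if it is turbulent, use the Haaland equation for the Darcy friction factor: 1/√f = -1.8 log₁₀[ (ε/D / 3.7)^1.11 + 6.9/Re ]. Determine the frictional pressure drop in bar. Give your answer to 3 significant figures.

ΔP ≈ 0.364 bar

Reynolds number Re = ρVD/μ = 874 · 0.28 · 0.0295 / 0.00965 = 748.1.
Re < 2300 → laminar flow, so f = 64/Re = 64/748.1 = 0.08555 (the turbulent correlation is not needed).
Darcy-Weisbach: ΔP = f(L/D)(ρV²/2) = 0.08555·(366/0.0295)·(874·0.28²/2) = 0.08555·1.241e+04·34.26 = 3.636e+04 Pa.
ΔP = 3.636e+04 Pa = 0.364 bar.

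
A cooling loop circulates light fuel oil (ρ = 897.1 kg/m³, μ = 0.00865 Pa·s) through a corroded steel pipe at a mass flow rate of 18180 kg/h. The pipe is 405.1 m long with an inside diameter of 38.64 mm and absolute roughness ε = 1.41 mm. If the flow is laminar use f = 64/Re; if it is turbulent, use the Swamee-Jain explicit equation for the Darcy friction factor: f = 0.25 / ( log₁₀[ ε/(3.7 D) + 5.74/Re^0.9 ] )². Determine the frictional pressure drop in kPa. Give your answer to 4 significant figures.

ΔP ≈ 6966 kPa

ṁ = 18180 kg/h = 18180/3600 = 5.05 kg/s.
A = πD²/4 = π(0.03864)²/4 = 0.001173 m²; mean velocity V = ṁ/(ρA) = 5.05/(897.1 · 0.001173) = 4.8 m/s.
Reynolds number Re = ρVD/μ = 897.1 · 4.8 · 0.03864 / 0.00865 = 1.924e+04.
Re > 4000 → turbulent. Relative roughness ε/D = 0.00141/0.03864 = 0.0365. Swamee-Jain: f = 0.25/(log₁₀[0.0365/3.7 + 5.74/1.924e+04^0.9])² = 0.25/(log₁₀[0.00986 + 0.0008])² = 0.25/(-1.972)² = 0.06428.
Darcy-Weisbach: ΔP = f(L/D)(ρV²/2) = 0.06428·(405.1/0.03864)·(897.1·4.8²/2) = 0.06428·1.048e+04·1.034e+04 = 6.966e+06 Pa.
ΔP = 6.966e+06 Pa = 6966 kPa.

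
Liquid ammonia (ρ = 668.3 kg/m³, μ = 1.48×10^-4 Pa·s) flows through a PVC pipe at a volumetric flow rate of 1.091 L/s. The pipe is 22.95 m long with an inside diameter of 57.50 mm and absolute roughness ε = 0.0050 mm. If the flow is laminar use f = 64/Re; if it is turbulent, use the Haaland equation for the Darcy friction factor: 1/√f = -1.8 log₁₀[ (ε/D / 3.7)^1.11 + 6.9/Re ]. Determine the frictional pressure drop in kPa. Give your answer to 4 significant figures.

ΔP ≈ 0.4216 kPa

Q = 1.091 L/s = 1.091/1000 = 0.001091 m³/s.
Cross-sectional area A = πD²/4 = π(0.0575)²/4 = 0.002597 m²; mean velocity V = Q/A = 0.001091/0.002597 = 0.4201 m/s.
Reynolds number Re = ρVD/μ = 668.3 · 0.4201 · 0.0575 / 0.000148 = 1.091e+05.
Re > 4000 → turbulent. Relative roughness ε/D = 5e-06/0.0575 = 8.7e-05. Haaland: 1/√f = -1.8 log₁₀[(8.7e-05/3.7)^1.11 + 6.9/1.091e+05] = -1.8 log₁₀[7.28e-06 + 6.33e-05] = 7.473, so f = 0.01791.
Darcy-Weisbach: ΔP = f(L/D)(ρV²/2) = 0.01791·(22.95/0.0575)·(668.3·0.4201²/2) = 0.01791·399.1·58.98 = 421.6 Pa.
ΔP = 421.6 Pa = 0.4216 kPa.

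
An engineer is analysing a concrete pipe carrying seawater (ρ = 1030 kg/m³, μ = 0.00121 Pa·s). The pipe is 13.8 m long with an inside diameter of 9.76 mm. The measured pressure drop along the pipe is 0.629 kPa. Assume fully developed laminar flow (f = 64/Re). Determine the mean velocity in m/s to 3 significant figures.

For laminar flow, f = 64/Re with Re = ρVD/μ, so Darcy-Weisbach reduces to ΔP = 32μLV/D². Solving for V: V = ΔP·D²/(32μL) = 629·(0.00976)²/(32·0.00121·13.8) = 0.1121 m/s.
Check: Re = ρVD/μ = 1030·0.1121·0.00976/0.00121 = 931.6 < 2300, so the laminar assumption holds.

V ≈ 0.112 m/s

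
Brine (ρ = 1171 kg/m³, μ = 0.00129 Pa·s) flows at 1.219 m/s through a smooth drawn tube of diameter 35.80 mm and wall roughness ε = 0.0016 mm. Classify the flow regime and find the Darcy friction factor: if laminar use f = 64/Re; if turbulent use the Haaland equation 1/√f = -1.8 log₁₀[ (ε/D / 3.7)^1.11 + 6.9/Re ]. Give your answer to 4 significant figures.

Re = ρVD/μ = 1171·1.219·0.0358/0.00129 = 3.961e+04.
Re > 4000 → turbulent. ε/D = 1.6e-06/0.0358 = 4.47e-05; Haaland: 1/√f = -1.8 log₁₀[3.48e-06 + 0.000174] = 6.751, so f = 0.02194.

f ≈ 0.02194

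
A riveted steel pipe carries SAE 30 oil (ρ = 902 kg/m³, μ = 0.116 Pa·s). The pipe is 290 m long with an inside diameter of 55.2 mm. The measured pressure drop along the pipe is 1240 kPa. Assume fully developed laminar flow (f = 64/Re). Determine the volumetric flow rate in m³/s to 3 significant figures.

For laminar flow, f = 64/Re with Re = ρVD/μ, so Darcy-Weisbach reduces to ΔP = 32μLV/D². Solving for V: V = ΔP·D²/(32μL) = 1.24e+06·(0.0552)²/(32·0.116·290) = 3.51 m/s.
Check: Re = ρVD/μ = 902·3.51·0.0552/0.116 = 1507 < 2300, so the laminar assumption holds.
Q = V·A = 3.51·(π/4·0.0552²) = 0.0084 m³/s = 0.00840 m³/s.

Q ≈ 0.00840 m³/s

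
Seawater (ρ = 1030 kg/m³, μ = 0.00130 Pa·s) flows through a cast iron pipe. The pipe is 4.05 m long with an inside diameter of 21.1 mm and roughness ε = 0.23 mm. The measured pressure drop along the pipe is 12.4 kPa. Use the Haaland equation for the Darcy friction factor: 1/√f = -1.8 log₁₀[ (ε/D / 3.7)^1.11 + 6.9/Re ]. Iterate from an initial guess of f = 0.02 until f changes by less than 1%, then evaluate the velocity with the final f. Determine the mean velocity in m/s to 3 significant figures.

V ≈ 1.75 m/s

Rearranging Darcy-Weisbach: V = √(2·ΔP·D/(f·L·ρ)). With ε/D = 0.00023/0.0211 = 0.0109, iterate starting from f = 0.02:
  f = 0.02 → V = √(2·1.24e+04·0.0211/(0.02·4.05·1030)) = 2.504 m/s; Re = ρVD/μ = 4.187e+04; f → 0.04036
  f = 0.04036 → V = 1.763 m/s; Re = 2.947e+04; f → 0.04087
  f = 0.04087 → V = 1.752 m/s; Re = 2.929e+04; f → 0.04088
Converged (Δf/f < 1%). With the final f = 0.04088: V = √(2·1.24e+04·0.0211/(0.04088·4.05·1030)) = 1.752 m/s.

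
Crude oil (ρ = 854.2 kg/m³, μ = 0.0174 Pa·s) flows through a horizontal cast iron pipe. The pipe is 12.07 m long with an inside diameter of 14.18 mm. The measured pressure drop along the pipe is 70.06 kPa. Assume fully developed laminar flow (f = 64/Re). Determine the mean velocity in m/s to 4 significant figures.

For laminar flow, f = 64/Re with Re = ρVD/μ, so Darcy-Weisbach reduces to ΔP = 32μLV/D². Solving for V: V = ΔP·D²/(32μL) = 7.006e+04·(0.01418)²/(32·0.0174·12.07) = 2.096 m/s.
Check: Re = ρVD/μ = 854.2·2.096·0.01418/0.0174 = 1459 < 2300, so the laminar assumption holds.

V ≈ 2.096 m/s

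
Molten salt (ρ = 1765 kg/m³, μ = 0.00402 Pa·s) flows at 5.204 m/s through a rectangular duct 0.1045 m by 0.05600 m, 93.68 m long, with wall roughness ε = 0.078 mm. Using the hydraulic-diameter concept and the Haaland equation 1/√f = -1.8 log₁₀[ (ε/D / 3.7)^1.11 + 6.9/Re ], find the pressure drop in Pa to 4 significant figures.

Hydraulic diameter D_h = 4A/P = 4·(0.1045·0.056)/(2·(0.1045+0.056)) = 0.02341/0.321 = 0.07292 m.
Re = ρVD_h/μ = 1765·5.204·0.07292/0.00402 = 1.666e+05.
ε/D_h = 7.8e-05/0.07292 = 0.00107; Haaland gives 1/√f = -1.8 log₁₀[0.000118+4.14e-05] = 6.836, so f = 0.0214.
ΔP = f(L/D_h)(ρV²/2) = 0.0214·93.68/0.07292·2.39e+04 = 6.571e+05 Pa.

ΔP ≈ 657100 Pa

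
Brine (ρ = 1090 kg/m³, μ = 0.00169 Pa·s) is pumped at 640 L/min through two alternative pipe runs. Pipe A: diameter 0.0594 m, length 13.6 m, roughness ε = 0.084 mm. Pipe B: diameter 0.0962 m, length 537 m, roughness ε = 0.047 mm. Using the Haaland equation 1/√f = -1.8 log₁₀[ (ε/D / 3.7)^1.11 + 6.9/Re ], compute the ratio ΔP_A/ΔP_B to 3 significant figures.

ΔP_A/ΔP_B ≈ 0.317

Pipe A: V = Q/A = 0.01067/0.002771 = 3.849 m/s; Re = 1.475e+05; ε/D = 0.00141; Haaland → f = 0.02276; ΔP_A = f(L/D)(ρV²/2) = 4.207e+04 Pa.
Pipe B: V = Q/A = 0.01067/0.007268 = 1.468 m/s; Re = 9.105e+04; ε/D = 0.000489; Haaland → f = 0.02027; ΔP_B = f(L/D)(ρV²/2) = 1.328e+05 Pa.
ΔP_A/ΔP_B = 4.207e+04/1.328e+05 = 0.317.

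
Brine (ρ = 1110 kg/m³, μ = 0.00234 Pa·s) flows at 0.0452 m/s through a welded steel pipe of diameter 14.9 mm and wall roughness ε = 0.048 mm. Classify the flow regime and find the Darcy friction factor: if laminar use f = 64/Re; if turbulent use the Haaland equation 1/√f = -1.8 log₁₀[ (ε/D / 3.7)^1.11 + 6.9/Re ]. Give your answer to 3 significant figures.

f ≈ 0.200

Re = ρVD/μ = 1110·0.0452·0.0149/0.00234 = 319.5.
Re < 2300 → laminar, so f = 64/Re = 0.2003 (roughness is irrelevant in laminar flow).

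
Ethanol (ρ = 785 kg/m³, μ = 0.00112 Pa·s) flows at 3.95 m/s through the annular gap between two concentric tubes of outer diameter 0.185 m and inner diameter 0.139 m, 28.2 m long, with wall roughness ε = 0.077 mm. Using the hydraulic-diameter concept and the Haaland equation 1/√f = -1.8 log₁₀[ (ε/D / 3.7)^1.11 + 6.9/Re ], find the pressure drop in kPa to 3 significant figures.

ΔP ≈ 89.1 kPa

Hydraulic diameter D_h = 4A/P = D_o - D_i = 0.185 - 0.139 = 0.046 m.
Re = ρVD_h/μ = 785·3.95·0.046/0.00112 = 1.274e+05.
ε/D_h = 7.7e-05/0.046 = 0.00167; Haaland gives 1/√f = -1.8 log₁₀[0.000194+5.42e-05] = 6.49, so f = 0.02374.
ΔP = f(L/D_h)(ρV²/2) = 0.02374·28.2/0.046·6124 = 8.914e+04 Pa.
ΔP = 89.1 kPa.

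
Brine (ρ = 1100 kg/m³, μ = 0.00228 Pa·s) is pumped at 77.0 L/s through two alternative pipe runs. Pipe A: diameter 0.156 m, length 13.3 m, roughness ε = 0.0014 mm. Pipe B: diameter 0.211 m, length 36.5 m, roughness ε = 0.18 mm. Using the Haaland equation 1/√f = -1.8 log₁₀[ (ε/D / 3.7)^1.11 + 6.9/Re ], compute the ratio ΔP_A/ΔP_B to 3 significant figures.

Pipe A: V = Q/A = 0.077/0.01911 = 4.029 m/s; Re = 3.032e+05; ε/D = 8.97e-06; Haaland → f = 0.01439; ΔP_A = f(L/D)(ρV²/2) = 1.095e+04 Pa.
Pipe B: V = Q/A = 0.077/0.03497 = 2.202 m/s; Re = 2.242e+05; ε/D = 0.000853; Haaland → f = 0.02017; ΔP_B = f(L/D)(ρV²/2) = 9306 Pa.
ΔP_A/ΔP_B = 1.095e+04/9306 = 1.18.

ΔP_A/ΔP_B ≈ 1.18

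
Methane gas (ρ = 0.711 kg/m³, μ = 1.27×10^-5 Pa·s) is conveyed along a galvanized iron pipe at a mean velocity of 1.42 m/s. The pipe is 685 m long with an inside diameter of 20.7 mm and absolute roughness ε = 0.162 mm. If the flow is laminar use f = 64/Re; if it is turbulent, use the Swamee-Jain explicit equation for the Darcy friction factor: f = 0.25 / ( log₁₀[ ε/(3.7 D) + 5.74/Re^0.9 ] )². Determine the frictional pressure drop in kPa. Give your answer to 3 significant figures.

ΔP ≈ 0.923 kPa

Reynolds number Re = ρVD/μ = 0.711 · 1.42 · 0.0207 / 1.27e-05 = 1646.
Re < 2300 → laminar flow, so f = 64/Re = 64/1646 = 0.03889 (the turbulent correlation is not needed).
Darcy-Weisbach: ΔP = f(L/D)(ρV²/2) = 0.03889·(685/0.0207)·(0.711·1.42²/2) = 0.03889·3.309e+04·0.7168 = 922.6 Pa.
ΔP = 922.6 Pa = 0.923 kPa.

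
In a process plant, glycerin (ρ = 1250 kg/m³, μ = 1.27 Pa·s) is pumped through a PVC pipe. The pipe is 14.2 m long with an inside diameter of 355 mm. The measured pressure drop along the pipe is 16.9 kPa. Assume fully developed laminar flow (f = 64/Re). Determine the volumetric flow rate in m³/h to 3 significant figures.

For laminar flow, f = 64/Re with Re = ρVD/μ, so Darcy-Weisbach reduces to ΔP = 32μLV/D². Solving for V: V = ΔP·D²/(32μL) = 1.69e+04·(0.355)²/(32·1.27·14.2) = 3.691 m/s.
Check: Re = ρVD/μ = 1250·3.691·0.355/1.27 = 1290 < 2300, so the laminar assumption holds.
Q = V·A = 3.691·(π/4·0.355²) = 0.3653 m³/s = 1320 m³/h.

Q ≈ 1320 m³/h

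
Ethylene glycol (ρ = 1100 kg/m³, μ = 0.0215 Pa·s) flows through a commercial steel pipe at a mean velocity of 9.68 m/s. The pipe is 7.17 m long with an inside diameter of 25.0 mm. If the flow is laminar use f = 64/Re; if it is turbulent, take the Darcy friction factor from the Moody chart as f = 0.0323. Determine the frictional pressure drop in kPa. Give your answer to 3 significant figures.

ΔP ≈ 477 kPa

Reynolds number Re = ρVD/μ = 1100 · 9.68 · 0.025 / 0.0215 = 1.238e+04.
Re > 4000 → turbulent; use the Moody-chart value f = 0.0323.
Darcy-Weisbach: ΔP = f(L/D)(ρV²/2) = 0.0323·(7.17/0.025)·(1100·9.68²/2) = 0.0323·286.8·5.154e+04 = 4.774e+05 Pa.
ΔP = 4.774e+05 Pa = 477 kPa.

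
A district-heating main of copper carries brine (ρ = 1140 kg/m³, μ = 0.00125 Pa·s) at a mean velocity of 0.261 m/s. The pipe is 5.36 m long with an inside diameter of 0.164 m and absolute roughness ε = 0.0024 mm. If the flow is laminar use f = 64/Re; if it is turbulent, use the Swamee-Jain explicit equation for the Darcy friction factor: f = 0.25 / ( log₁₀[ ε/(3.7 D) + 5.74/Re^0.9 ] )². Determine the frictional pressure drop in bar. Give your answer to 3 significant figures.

Reynolds number Re = ρVD/μ = 1140 · 0.261 · 0.164 / 0.00125 = 3.904e+04.
Re > 4000 → turbulent. Relative roughness ε/D = 2.4e-06/0.164 = 1.46e-05. Swamee-Jain: f = 0.25/(log₁₀[1.46e-05/3.7 + 5.74/3.904e+04^0.9])² = 0.25/(log₁₀[3.96e-06 + 0.000423])² = 0.25/(-3.369)² = 0.02202.
Darcy-Weisbach: ΔP = f(L/D)(ρV²/2) = 0.02202·(5.36/0.164)·(1140·0.261²/2) = 0.02202·32.68·38.83 = 27.95 Pa.
ΔP = 27.95 Pa = 2.79×10^-4 bar.

ΔP ≈ 2.79×10^-4 bar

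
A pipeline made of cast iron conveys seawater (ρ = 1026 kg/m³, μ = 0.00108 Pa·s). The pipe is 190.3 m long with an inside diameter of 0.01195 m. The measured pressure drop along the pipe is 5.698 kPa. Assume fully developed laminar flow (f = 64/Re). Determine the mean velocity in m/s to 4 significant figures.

For laminar flow, f = 64/Re with Re = ρVD/μ, so Darcy-Weisbach reduces to ΔP = 32μLV/D². Solving for V: V = ΔP·D²/(32μL) = 5698·(0.01195)²/(32·0.00108·190.3) = 0.1237 m/s.
Check: Re = ρVD/μ = 1026·0.1237·0.01195/0.00108 = 1405 < 2300, so the laminar assumption holds.

V ≈ 0.1237 m/s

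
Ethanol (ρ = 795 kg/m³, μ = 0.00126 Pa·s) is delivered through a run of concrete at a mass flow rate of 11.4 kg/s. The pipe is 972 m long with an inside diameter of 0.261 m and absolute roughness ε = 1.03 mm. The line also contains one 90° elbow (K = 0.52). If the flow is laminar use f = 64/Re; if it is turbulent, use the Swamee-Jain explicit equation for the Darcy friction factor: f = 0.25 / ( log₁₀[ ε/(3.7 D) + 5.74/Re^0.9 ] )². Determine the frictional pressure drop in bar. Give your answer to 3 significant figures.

ΔP ≈ 0.0331 bar

A = πD²/4 = π(0.261)²/4 = 0.0535 m²; mean velocity V = ṁ/(ρA) = 11.4/(795 · 0.0535) = 0.268 m/s.
Reynolds number Re = ρVD/μ = 795 · 0.268 · 0.261 / 0.00126 = 4.414e+04.
Re > 4000 → turbulent. Relative roughness ε/D = 0.00103/0.261 = 0.00395. Swamee-Jain: f = 0.25/(log₁₀[0.00395/3.7 + 5.74/4.414e+04^0.9])² = 0.25/(log₁₀[0.00107 + 0.000379])² = 0.25/(-2.84)² = 0.031.
Total minor-loss coefficient ΣK = 1·0.52 = 0.52.
ΔP = [f·L/D + ΣK]·(ρV²/2) = [0.031·972/0.261 + 0.52]·(795·0.268²/2) = [115.4 + 0.52]·28.55 = 3311 Pa.
ΔP = 3311 Pa = 0.0331 bar.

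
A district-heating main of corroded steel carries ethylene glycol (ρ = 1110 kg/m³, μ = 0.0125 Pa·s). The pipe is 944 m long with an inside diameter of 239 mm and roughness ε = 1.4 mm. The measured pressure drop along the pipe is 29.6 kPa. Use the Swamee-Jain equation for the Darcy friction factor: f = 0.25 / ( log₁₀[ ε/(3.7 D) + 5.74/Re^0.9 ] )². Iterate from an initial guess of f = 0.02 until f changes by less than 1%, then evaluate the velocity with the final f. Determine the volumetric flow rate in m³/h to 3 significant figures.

Rearranging Darcy-Weisbach: V = √(2·ΔP·D/(f·L·ρ)). With ε/D = 0.0014/0.239 = 0.00586, iterate starting from f = 0.02:
  f = 0.02 → V = √(2·2.96e+04·0.239/(0.02·944·1110)) = 0.8217 m/s; Re = ρVD/μ = 1.744e+04; f → 0.03671
  f = 0.03671 → V = 0.6065 m/s; Re = 1.287e+04; f → 0.03804
  f = 0.03804 → V = 0.5958 m/s; Re = 1.264e+04; f → 0.03813
Converged (Δf/f < 1%). With the final f = 0.03813: V = √(2·2.96e+04·0.239/(0.03813·944·1110)) = 0.5951 m/s.
Q = V·A = 0.5951·(π/4·0.239²) = 0.0267 m³/s = 96.1 m³/h.

Q ≈ 96.1 m³/h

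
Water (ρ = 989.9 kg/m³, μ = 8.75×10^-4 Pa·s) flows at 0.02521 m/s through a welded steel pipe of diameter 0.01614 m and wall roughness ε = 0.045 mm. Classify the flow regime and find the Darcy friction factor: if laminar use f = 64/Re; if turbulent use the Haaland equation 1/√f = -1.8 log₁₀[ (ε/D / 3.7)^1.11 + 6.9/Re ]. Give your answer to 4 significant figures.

Re = ρVD/μ = 989.9·0.02521·0.01614/0.000875 = 460.3.
Re < 2300 → laminar, so f = 64/Re = 0.139 (roughness is irrelevant in laminar flow).

f ≈ 0.1390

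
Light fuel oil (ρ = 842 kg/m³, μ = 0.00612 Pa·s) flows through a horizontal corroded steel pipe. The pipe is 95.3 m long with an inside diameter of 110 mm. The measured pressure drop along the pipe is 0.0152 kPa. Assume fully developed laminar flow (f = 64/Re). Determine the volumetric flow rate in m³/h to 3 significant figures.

For laminar flow, f = 64/Re with Re = ρVD/μ, so Darcy-Weisbach reduces to ΔP = 32μLV/D². Solving for V: V = ΔP·D²/(32μL) = 15.2·(0.11)²/(32·0.00612·95.3) = 0.009855 m/s.
Check: Re = ρVD/μ = 842·0.009855·0.11/0.00612 = 149.1 < 2300, so the laminar assumption holds.
Q = V·A = 0.009855·(π/4·0.11²) = 9.365e-05 m³/s = 0.337 m³/h.

Q ≈ 0.337 m³/h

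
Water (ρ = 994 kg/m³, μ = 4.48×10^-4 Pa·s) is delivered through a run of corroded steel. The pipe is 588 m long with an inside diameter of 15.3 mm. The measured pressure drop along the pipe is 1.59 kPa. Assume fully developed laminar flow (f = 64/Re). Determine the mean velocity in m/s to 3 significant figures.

For laminar flow, f = 64/Re with Re = ρVD/μ, so Darcy-Weisbach reduces to ΔP = 32μLV/D². Solving for V: V = ΔP·D²/(32μL) = 1590·(0.0153)²/(32·0.000448·588) = 0.04415 m/s.
Check: Re = ρVD/μ = 994·0.04415·0.0153/0.000448 = 1499 < 2300, so the laminar assumption holds.

V ≈ 0.0442 m/s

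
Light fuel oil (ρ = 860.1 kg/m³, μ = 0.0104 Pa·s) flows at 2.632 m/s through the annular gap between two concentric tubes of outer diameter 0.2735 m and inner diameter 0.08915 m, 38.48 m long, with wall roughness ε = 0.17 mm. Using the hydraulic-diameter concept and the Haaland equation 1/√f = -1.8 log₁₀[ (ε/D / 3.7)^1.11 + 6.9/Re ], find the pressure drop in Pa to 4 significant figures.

ΔP ≈ 15100 Pa

Hydraulic diameter D_h = 4A/P = D_o - D_i = 0.2735 - 0.08915 = 0.1844 m.
Re = ρVD_h/μ = 860.1·2.632·0.1844/0.0104 = 4.013e+04.
ε/D_h = 0.00017/0.1844 = 0.000922; Haaland gives 1/√f = -1.8 log₁₀[0.0001+0.000172] = 6.418, so f = 0.02428.
ΔP = f(L/D_h)(ρV²/2) = 0.02428·38.48/0.1844·2979 = 1.51e+04 Pa.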